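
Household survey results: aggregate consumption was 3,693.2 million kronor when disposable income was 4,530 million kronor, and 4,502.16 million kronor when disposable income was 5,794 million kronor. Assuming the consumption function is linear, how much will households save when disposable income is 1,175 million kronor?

S = -371

MPC = (4502.16 − 3693.2)/(5794 − 4530) = 808.96/1264 = 0.64
a = 3693.2 − 0.64(4530) = 3693.2 − 2899.2 = 794
C = 794 + 0.64(1175) = 1546
S = 1175 − 1546 = -371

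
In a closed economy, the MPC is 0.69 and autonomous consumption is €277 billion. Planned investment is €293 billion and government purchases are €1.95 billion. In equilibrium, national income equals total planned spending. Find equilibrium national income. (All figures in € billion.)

Y = C + I + G = 277 + 0.69Y + 293 + 1.95
Y − 0.69Y = 571.95
0.31Y = 571.95, so Y = 571.95/0.31 = 1845

Y = 1845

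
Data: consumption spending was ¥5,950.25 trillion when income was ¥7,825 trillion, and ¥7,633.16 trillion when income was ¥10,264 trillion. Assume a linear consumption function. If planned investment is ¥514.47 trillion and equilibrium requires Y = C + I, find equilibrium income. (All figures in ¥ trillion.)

MPC = (7633.16 − 5950.25)/(10264 − 7825) = 1682.91/2439 = 0.69
a = 5950.25 − 0.69(7825) = 551
Equilibrium: Y = 551 + 0.69Y + 514.47
0.31Y = 1065.47, so Y = 1065.47/0.31 = 3437

Y = 3437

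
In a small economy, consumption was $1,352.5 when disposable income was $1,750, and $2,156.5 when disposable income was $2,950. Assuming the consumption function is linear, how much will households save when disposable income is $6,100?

MPC = (2156.5 − 1352.5)/(2950 − 1750) = 804/1200 = 0.67
a = 1352.5 − 0.67(1750) = 1352.5 − 1172.5 = 180
C = 180 + 0.67(6100) = 4267
S = 6100 − 4267 = 1833

S = 1833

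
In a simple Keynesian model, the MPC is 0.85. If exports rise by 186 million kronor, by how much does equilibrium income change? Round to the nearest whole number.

ΔY ≈ 1240

The multiplier is 1/(1 − MPC) = 1/0.15.
ΔY = 186/0.15 = 1240.00 ≈ 1240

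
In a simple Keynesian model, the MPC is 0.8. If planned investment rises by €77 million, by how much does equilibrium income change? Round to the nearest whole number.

The multiplier is 1/(1 − MPC) = 1/0.2.
ΔY = 77/0.2 = 385.00 ≈ 385

ΔY ≈ 385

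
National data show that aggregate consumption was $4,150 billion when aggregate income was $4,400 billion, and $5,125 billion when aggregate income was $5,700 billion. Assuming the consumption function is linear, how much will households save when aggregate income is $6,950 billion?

MPC = (5125 − 4150)/(5700 − 4400) = 975/1300 = 0.75
a = 4150 − 0.75(4400) = 4150 − 3300 = 850
C = 850 + 0.75(6950) = 6062.5
S = 6950 − 6062.5 = 887.5

S = 887.5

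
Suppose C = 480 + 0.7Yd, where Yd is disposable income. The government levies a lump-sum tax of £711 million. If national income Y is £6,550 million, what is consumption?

C = 4567.3

Yd = Y − T = 6550 − 711 = 5839
C = 480 + 0.7(5839) = 480 + 4087.3 = 4567.3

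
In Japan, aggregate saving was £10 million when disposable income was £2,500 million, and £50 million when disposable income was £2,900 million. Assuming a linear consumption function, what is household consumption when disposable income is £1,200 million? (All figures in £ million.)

C = 1320

MPS = ΔS/ΔY = (50 − 10)/(2900 − 2500) = 40/400 = 0.1
MPC = 1 − MPS = 0.9
Autonomous saving = 10 − 0.1(2500) = -240, so a = 240
C = 240 + 0.9(1200) = 240 + 1080 = 1320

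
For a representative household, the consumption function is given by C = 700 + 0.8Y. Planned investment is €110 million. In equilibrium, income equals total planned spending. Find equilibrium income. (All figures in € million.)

Y = C + I = 700 + 0.8Y + 110
Y − 0.8Y = 810
0.2Y = 810, so Y = 810/0.2 = 4050

Y = 4050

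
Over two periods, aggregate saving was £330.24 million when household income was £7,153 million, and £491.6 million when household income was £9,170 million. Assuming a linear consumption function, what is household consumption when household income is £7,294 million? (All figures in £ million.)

C = 6952.48

MPS = ΔS/ΔY = (491.6 − 330.24)/(9170 − 7153) = 161.36/2017 = 0.08
MPC = 1 − MPS = 0.92
Autonomous saving = 330.24 − 0.08(7153) = -242, so a = 242
C = 242 + 0.92(7294) = 242 + 6710.48 = 6952.48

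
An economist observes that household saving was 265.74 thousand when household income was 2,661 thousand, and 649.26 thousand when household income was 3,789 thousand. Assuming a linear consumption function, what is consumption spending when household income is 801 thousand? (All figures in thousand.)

C = 1167.66

MPS = ΔS/ΔY = (649.26 − 265.74)/(3789 − 2661) = 383.52/1128 = 0.34
MPC = 1 − MPS = 0.66
Autonomous saving = 265.74 − 0.34(2661) = -639, so a = 639
C = 639 + 0.66(801) = 639 + 528.66 = 1167.66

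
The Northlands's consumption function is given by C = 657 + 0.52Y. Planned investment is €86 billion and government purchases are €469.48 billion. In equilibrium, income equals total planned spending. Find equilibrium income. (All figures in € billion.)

Y = C + I + G = 657 + 0.52Y + 86 + 469.48
Y − 0.52Y = 1212.48
0.48Y = 1212.48, so Y = 1212.48/0.48 = 2526

Y = 2526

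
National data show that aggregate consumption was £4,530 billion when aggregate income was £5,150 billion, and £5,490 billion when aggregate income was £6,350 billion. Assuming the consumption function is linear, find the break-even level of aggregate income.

MPC = (5490 − 4530)/(6350 − 5150) = 960/1200 = 0.8
a = 4530 − 0.8(5150) = 4530 − 4120 = 410
Break-even: Y = a/(1−MPC) = 410/0.2 = 2050

Y = 2050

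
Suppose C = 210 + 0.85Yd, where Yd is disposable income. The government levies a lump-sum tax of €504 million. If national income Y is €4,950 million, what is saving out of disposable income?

Yd = Y − T = 4950 − 504 = 4446
C = 210 + 0.85(4446) = 210 + 3779.1 = 3989.1
S = Yd − C = 4446 − 3989.1 = 456.9

S = 456.9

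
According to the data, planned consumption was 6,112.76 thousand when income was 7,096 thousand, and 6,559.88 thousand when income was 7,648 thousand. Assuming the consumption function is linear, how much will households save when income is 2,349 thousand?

S = 81.31

MPC = (6559.88 − 6112.76)/(7648 − 7096) = 447.12/552 = 0.81
a = 6112.76 − 0.81(7096) = 6112.76 − 5747.76 = 365
C = 365 + 0.81(2349) = 2267.69
S = 2349 − 2267.69 = 81.31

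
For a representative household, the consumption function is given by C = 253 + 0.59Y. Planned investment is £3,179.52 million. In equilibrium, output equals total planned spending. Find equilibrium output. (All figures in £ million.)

Y = C + I = 253 + 0.59Y + 3179.52
Y − 0.59Y = 3432.52
0.41Y = 3432.52, so Y = 3432.52/0.41 = 8372

Y = 8372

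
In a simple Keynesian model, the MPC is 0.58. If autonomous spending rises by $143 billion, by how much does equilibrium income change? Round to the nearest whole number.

ΔY ≈ 340

The multiplier is 1/(1 − MPC) = 1/0.42.
ΔY = 143/0.42 = 340.48 ≈ 340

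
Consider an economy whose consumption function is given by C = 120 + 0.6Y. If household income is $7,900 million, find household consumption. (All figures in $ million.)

C = 4860

C = 120 + 0.6(7900) = 120 + 4740 = 4860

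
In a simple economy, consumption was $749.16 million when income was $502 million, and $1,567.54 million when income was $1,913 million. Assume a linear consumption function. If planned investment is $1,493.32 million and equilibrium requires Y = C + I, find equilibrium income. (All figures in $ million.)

Y = 4646

MPC = (1567.54 − 749.16)/(1913 − 502) = 818.38/1411 = 0.58
a = 749.16 − 0.58(502) = 458
Equilibrium: Y = 458 + 0.58Y + 1493.32
0.42Y = 1951.32, so Y = 1951.32/0.42 = 4646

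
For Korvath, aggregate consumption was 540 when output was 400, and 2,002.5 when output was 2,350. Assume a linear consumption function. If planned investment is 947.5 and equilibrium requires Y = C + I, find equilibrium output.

MPC = (2002.5 − 540)/(2350 − 400) = 1462.5/1950 = 0.75
a = 540 − 0.75(400) = 240
Equilibrium: Y = 240 + 0.75Y + 947.5
0.25Y = 1187.5, so Y = 1187.5/0.25 = 4750

Y = 4750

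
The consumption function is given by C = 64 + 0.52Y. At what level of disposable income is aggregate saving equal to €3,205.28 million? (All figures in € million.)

S = Y − C = -64 + 0.48Y
-64 + 0.48Y = 3205.28, so 0.48Y = 3269.28 and Y = 6811

Y = 6811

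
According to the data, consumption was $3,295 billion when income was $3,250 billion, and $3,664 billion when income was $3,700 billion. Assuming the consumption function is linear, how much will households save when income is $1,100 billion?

S = -432

MPC = (3664 − 3295)/(3700 − 3250) = 369/450 = 0.82
a = 3295 − 0.82(3250) = 3295 − 2665 = 630
C = 630 + 0.82(1100) = 1532
S = 1100 − 1532 = -432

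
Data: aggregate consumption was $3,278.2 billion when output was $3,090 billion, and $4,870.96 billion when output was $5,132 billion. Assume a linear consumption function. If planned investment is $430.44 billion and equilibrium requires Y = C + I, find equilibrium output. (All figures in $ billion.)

MPC = (4870.96 − 3278.2)/(5132 − 3090) = 1592.76/2042 = 0.78
a = 3278.2 − 0.78(3090) = 868
Equilibrium: Y = 868 + 0.78Y + 430.44
0.22Y = 1298.44, so Y = 1298.44/0.22 = 5902

Y = 5902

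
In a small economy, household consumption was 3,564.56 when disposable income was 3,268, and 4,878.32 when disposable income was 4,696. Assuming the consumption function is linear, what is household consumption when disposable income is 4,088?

C = 4318.96

MPC = (4878.32 − 3564.56)/(4696 − 3268) = 1313.76/1428 = 0.92
a = 3564.56 − 0.92(3268) = 3564.56 − 3006.56 = 558
C = 558 + 0.92(4088) = 558 + 3760.96 = 4318.96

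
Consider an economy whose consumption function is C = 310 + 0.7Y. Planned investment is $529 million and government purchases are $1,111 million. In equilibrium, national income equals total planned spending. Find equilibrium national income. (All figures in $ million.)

Y = 6500

Y = C + I + G = 310 + 0.7Y + 529 + 1111
Y − 0.7Y = 1950
0.3Y = 1950, so Y = 1950/0.3 = 6500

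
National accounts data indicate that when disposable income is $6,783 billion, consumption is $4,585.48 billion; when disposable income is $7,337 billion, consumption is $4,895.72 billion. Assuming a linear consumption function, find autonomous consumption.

a = 787

MPC = ΔC/ΔY = (4895.72 − 4585.48)/(7337 − 6783) = 310.24/554 = 0.56
a = C − MPC·Y = 4585.48 − 0.56(6783) = 4585.48 − 3798.48 = 787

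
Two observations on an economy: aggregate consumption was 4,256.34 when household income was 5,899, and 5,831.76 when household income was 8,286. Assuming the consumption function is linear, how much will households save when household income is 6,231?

MPC = (5831.76 − 4256.34)/(8286 − 5899) = 1575.42/2387 = 0.66
a = 4256.34 − 0.66(5899) = 4256.34 − 3893.34 = 363
C = 363 + 0.66(6231) = 4475.46
S = 6231 − 4475.46 = 1755.54

S = 1755.54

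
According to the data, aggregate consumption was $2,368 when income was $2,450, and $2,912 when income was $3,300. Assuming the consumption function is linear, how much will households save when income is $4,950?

MPC = (2912 − 2368)/(3300 − 2450) = 544/850 = 0.64
a = 2368 − 0.64(2450) = 2368 − 1568 = 800
C = 800 + 0.64(4950) = 3968
S = 4950 − 3968 = 982

S = 982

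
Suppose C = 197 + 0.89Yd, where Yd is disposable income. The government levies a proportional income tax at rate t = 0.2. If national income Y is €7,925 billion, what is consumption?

C = 5839.6

Yd = (1 − 0.2)(7925) = 0.8(7925) = 6340
C = 197 + 0.89(6340) = 197 + 5642.6 = 5839.6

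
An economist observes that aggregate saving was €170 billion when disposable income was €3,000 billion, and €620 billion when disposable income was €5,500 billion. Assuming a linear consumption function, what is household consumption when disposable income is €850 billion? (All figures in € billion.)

C = 1067

MPS = ΔS/ΔY = (620 − 170)/(5500 − 3000) = 450/2500 = 0.18
MPC = 1 − MPS = 0.82
Autonomous saving = 170 − 0.18(3000) = -370, so a = 370
C = 370 + 0.82(850) = 370 + 697 = 1067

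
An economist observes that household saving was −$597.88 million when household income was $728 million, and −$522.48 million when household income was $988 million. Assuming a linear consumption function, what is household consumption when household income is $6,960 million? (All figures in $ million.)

MPS = ΔS/ΔY = (-522.48 − (-597.88))/(988 − 728) = 75.4/260 = 0.29
MPC = 1 − MPS = 0.71
Autonomous saving = -597.88 − 0.29(728) = -809, so a = 809
C = 809 + 0.71(6960) = 809 + 4941.6 = 5750.6

C = 5750.6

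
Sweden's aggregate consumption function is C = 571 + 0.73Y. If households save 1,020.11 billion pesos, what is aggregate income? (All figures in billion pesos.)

Y = 5893

S = Y − C = -571 + 0.27Y
-571 + 0.27Y = 1020.11, so 0.27Y = 1591.11 and Y = 5893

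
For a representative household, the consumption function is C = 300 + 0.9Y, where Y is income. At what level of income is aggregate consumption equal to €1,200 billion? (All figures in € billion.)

300 + 0.9Y = 1200
0.9Y = 900, so Y = 900/0.9 = 1000

Y = 1000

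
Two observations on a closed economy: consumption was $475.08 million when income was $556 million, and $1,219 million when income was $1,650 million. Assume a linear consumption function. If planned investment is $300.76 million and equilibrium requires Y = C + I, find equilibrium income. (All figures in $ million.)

Y = 1243

MPC = (1219 − 475.08)/(1650 − 556) = 743.92/1094 = 0.68
a = 475.08 − 0.68(556) = 97
Equilibrium: Y = 97 + 0.68Y + 300.76
0.32Y = 397.76, so Y = 397.76/0.32 = 1243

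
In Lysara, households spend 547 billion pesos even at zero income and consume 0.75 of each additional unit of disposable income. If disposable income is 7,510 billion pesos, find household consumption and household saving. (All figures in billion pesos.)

C = 6179.5; S = 1330.5

C = 547 + 0.75(7510) = 547 + 5632.5 = 6179.5
S = Y − C = 7510 − 6179.5 = 1330.5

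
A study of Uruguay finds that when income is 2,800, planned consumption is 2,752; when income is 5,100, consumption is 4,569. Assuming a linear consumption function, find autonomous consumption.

a = 540

MPC = ΔC/ΔY = (4569 − 2752)/(5100 − 2800) = 1817/2300 = 0.79
a = C − MPC·Y = 2752 − 0.79(2800) = 2752 − 2212 = 540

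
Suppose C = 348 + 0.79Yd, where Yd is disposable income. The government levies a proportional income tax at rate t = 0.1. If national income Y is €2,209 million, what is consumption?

Yd = (1 − 0.1)(2209) = 0.9(2209) = 1988.1
C = 348 + 0.79(1988.1) = 348 + 1570.599 = 1918.599

C = 1918.599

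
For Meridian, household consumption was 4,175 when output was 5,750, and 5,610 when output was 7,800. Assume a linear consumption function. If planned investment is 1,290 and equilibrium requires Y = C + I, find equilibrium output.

Y = 4800

MPC = (5610 − 4175)/(7800 − 5750) = 1435/2050 = 0.7
a = 4175 − 0.7(5750) = 150
Equilibrium: Y = 150 + 0.7Y + 1290
0.3Y = 1440, so Y = 1440/0.3 = 4800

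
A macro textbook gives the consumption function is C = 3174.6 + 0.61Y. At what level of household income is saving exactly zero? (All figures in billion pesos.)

At break-even, C = Y: 3174.6 + 0.61Y = Y
0.39Y = 3174.6, so Y = 3174.6/0.39 = 8140

Y = 8140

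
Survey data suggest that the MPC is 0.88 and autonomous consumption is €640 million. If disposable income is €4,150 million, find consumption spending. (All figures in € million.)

C = 640 + 0.88(4150) = 640 + 3652 = 4292

C = 4292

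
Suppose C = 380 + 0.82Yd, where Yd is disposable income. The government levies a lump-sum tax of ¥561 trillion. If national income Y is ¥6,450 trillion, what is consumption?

Yd = Y − T = 6450 − 561 = 5889
C = 380 + 0.82(5889) = 380 + 4828.98 = 5208.98

C = 5208.98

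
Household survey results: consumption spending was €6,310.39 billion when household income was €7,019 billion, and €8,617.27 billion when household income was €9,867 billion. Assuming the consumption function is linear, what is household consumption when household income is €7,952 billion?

C = 7066.12

MPC = (8617.27 − 6310.39)/(9867 − 7019) = 2306.88/2848 = 0.81
a = 6310.39 − 0.81(7019) = 6310.39 − 5685.39 = 625
C = 625 + 0.81(7952) = 625 + 6441.12 = 7066.12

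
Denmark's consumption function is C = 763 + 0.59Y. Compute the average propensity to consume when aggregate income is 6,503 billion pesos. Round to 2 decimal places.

C = 763 + 0.59(6503) = 4599.77
APC = C/Y = 4599.77/6503 = 0.71

APC = 0.71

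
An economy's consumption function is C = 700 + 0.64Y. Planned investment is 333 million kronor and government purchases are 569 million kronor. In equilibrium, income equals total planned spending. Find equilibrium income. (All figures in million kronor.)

Y = 4450

Y = C + I + G = 700 + 0.64Y + 333 + 569
Y − 0.64Y = 1602
0.36Y = 1602, so Y = 1602/0.36 = 4450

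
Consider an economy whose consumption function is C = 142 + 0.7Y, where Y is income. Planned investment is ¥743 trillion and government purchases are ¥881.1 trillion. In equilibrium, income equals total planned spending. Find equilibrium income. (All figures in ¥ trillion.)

Y = 5887

Y = C + I + G = 142 + 0.7Y + 743 + 881.1
Y − 0.7Y = 1766.1
0.3Y = 1766.1, so Y = 1766.1/0.3 = 5887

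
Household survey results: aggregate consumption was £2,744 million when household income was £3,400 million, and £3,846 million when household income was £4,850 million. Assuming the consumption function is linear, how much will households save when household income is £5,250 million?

S = 1100

MPC = (3846 − 2744)/(4850 − 3400) = 1102/1450 = 0.76
a = 2744 − 0.76(3400) = 2744 − 2584 = 160
C = 160 + 0.76(5250) = 4150
S = 5250 − 4150 = 1100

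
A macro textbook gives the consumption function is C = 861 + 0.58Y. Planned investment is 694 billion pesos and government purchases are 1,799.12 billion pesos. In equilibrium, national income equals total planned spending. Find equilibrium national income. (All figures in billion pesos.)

Y = 7986

Y = C + I + G = 861 + 0.58Y + 694 + 1799.12
Y − 0.58Y = 3354.12
0.42Y = 3354.12, so Y = 3354.12/0.42 = 7986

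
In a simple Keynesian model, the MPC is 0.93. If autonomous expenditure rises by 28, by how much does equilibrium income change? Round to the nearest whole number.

The multiplier is 1/(1 − MPC) = 1/0.07.
ΔY = 28/0.07 = 400.00 ≈ 400

ΔY ≈ 400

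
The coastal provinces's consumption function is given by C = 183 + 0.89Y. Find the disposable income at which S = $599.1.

Y = 7110

S = Y − C = -183 + 0.11Y
-183 + 0.11Y = 599.1, so 0.11Y = 782.1 and Y = 7110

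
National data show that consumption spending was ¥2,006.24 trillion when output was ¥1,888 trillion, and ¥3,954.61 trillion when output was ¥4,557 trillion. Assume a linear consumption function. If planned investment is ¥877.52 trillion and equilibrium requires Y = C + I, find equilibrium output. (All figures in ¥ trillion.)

Y = 5576

MPC = (3954.61 − 2006.24)/(4557 − 1888) = 1948.37/2669 = 0.73
a = 2006.24 − 0.73(1888) = 628
Equilibrium: Y = 628 + 0.73Y + 877.52
0.27Y = 1505.52, so Y = 1505.52/0.27 = 5576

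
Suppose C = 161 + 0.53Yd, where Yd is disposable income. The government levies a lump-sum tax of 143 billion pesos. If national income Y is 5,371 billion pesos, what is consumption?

Yd = Y − T = 5371 − 143 = 5228
C = 161 + 0.53(5228) = 161 + 2770.84 = 2931.84

C = 2931.84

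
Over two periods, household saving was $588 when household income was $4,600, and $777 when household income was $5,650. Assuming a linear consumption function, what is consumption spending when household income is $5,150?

MPS = ΔS/ΔY = (777 − 588)/(5650 − 4600) = 189/1050 = 0.18
MPC = 1 − MPS = 0.82
Autonomous saving = 588 − 0.18(4600) = -240, so a = 240
C = 240 + 0.82(5150) = 240 + 4223 = 4463

C = 4463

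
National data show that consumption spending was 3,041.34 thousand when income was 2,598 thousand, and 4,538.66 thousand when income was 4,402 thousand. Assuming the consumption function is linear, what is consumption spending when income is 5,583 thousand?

MPC = (4538.66 − 3041.34)/(4402 − 2598) = 1497.32/1804 = 0.83
a = 3041.34 − 0.83(2598) = 3041.34 − 2156.34 = 885
C = 885 + 0.83(5583) = 885 + 4633.89 = 5518.89

C = 5518.89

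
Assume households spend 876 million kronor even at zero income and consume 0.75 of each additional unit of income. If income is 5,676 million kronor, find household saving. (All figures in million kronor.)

C = 876 + 0.75(5676) = 876 + 4257 = 5133
S = Y − C = 5676 − 5133 = 543

S = 543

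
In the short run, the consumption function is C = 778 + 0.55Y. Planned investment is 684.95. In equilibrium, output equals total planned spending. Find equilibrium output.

Y = C + I = 778 + 0.55Y + 684.95
Y − 0.55Y = 1462.95
0.45Y = 1462.95, so Y = 1462.95/0.45 = 3251

Y = 3251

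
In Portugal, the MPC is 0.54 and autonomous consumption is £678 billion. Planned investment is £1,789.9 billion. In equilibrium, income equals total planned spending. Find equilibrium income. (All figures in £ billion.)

Y = C + I = 678 + 0.54Y + 1789.9
Y − 0.54Y = 2467.9
0.46Y = 2467.9, so Y = 2467.9/0.46 = 5365

Y = 5365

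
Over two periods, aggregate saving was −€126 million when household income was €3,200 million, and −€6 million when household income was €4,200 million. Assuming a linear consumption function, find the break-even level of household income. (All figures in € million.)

MPS = ΔS/ΔY = (-6 − (-126))/(4200 − 3200) = 120/1000 = 0.12
MPC = 1 − MPS = 0.88
From S(3200) = -126: −a + 0.12(3200) = -126, so a = 384 − (-126) = 510
Break-even (S = 0): Y = a/MPS = 510/0.12 = 4250

Y = 4250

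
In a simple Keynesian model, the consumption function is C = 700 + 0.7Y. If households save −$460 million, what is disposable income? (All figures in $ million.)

S = Y − C = -700 + 0.3Y
-700 + 0.3Y = -460, so 0.3Y = 240 and Y = 800

Y = 800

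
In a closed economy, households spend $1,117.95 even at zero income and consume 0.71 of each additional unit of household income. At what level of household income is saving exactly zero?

Y = 3855

At break-even, C = Y: 1117.95 + 0.71Y = Y
0.29Y = 1117.95, so Y = 1117.95/0.29 = 3855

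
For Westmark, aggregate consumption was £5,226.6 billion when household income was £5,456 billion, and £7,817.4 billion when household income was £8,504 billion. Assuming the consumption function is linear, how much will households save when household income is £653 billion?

MPC = (7817.4 − 5226.6)/(8504 − 5456) = 2590.8/3048 = 0.85
a = 5226.6 − 0.85(5456) = 5226.6 − 4637.6 = 589
C = 589 + 0.85(653) = 1144.05
S = 653 − 1144.05 = -491.05

S = -491.05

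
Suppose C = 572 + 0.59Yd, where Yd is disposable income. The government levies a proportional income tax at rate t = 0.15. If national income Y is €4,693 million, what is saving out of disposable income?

Yd = (1 − 0.15)(4693) = 0.85(4693) = 3989.05
C = 572 + 0.59(3989.05) = 572 + 2353.5395 = 2925.5395
S = Yd − C = 3989.05 − 2925.5395 = 1063.5105

S = 1063.5105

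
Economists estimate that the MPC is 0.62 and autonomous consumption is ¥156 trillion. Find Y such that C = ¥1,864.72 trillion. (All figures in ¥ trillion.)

156 + 0.62Y = 1864.72
0.62Y = 1708.72, so Y = 1708.72/0.62 = 2756

Y = 2756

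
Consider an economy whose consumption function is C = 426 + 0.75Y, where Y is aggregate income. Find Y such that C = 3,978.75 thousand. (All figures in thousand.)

Y = 4737

426 + 0.75Y = 3978.75
0.75Y = 3552.75, so Y = 3552.75/0.75 = 4737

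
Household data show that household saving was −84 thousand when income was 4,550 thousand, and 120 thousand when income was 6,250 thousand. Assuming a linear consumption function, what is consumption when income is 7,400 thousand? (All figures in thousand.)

C = 7142

MPS = ΔS/ΔY = (120 − (-84))/(6250 − 4550) = 204/1700 = 0.12
MPC = 1 − MPS = 0.88
Autonomous saving = -84 − 0.12(4550) = -630, so a = 630
C = 630 + 0.88(7400) = 630 + 6512 = 7142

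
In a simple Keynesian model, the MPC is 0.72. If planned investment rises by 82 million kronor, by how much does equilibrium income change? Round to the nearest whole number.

The multiplier is 1/(1 − MPC) = 1/0.28.
ΔY = 82/0.28 = 292.86 ≈ 293

ΔY ≈ 293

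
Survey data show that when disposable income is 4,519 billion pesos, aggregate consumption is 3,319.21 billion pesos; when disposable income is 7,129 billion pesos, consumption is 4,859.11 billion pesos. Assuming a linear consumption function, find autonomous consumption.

MPC = ΔC/ΔY = (4859.11 − 3319.21)/(7129 − 4519) = 1539.9/2610 = 0.59
a = C − MPC·Y = 3319.21 − 0.59(4519) = 3319.21 − 2666.21 = 653

a = 653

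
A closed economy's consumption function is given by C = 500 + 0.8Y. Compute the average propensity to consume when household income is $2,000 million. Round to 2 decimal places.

C = 500 + 0.8(2000) = 2100
APC = C/Y = 2100/2000 = 1.05

APC = 1.05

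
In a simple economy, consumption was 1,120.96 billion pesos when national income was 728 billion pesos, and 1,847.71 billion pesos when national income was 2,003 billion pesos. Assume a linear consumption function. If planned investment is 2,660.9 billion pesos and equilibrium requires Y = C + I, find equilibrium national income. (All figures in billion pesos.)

MPC = (1847.71 − 1120.96)/(2003 − 728) = 726.75/1275 = 0.57
a = 1120.96 − 0.57(728) = 706
Equilibrium: Y = 706 + 0.57Y + 2660.9
0.43Y = 3366.9, so Y = 3366.9/0.43 = 7830

Y = 7830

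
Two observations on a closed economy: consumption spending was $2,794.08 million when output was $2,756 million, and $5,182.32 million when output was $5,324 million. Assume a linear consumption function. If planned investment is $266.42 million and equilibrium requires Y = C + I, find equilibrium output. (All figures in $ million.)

MPC = (5182.32 − 2794.08)/(5324 − 2756) = 2388.24/2568 = 0.93
a = 2794.08 − 0.93(2756) = 231
Equilibrium: Y = 231 + 0.93Y + 266.42
0.07Y = 497.42, so Y = 497.42/0.07 = 7106

Y = 7106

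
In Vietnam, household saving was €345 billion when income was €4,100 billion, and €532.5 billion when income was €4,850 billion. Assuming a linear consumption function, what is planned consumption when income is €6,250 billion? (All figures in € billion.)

C = 5367.5

MPS = ΔS/ΔY = (532.5 − 345)/(4850 − 4100) = 187.5/750 = 0.25
MPC = 1 − MPS = 0.75
Autonomous saving = 345 − 0.25(4100) = -680, so a = 680
C = 680 + 0.75(6250) = 680 + 4687.5 = 5367.5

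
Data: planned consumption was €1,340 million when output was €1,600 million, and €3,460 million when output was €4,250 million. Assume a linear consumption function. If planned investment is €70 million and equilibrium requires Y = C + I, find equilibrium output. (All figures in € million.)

Y = 650

MPC = (3460 − 1340)/(4250 − 1600) = 2120/2650 = 0.8
a = 1340 − 0.8(1600) = 60
Equilibrium: Y = 60 + 0.8Y + 70
0.2Y = 130, so Y = 130/0.2 = 650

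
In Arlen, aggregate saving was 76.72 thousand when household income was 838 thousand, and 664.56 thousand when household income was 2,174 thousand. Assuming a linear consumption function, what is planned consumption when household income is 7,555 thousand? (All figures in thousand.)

C = 4522.8

MPS = ΔS/ΔY = (664.56 − 76.72)/(2174 − 838) = 587.84/1336 = 0.44
MPC = 1 − MPS = 0.56
Autonomous saving = 76.72 − 0.44(838) = -292, so a = 292
C = 292 + 0.56(7555) = 292 + 4230.8 = 4522.8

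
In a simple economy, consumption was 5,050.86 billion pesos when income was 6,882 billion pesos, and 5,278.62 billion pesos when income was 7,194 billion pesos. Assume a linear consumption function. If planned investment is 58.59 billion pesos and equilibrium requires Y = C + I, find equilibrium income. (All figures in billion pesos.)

Y = 317

MPC = (5278.62 − 5050.86)/(7194 − 6882) = 227.76/312 = 0.73
a = 5050.86 − 0.73(6882) = 27
Equilibrium: Y = 27 + 0.73Y + 58.59
0.27Y = 85.59, so Y = 85.59/0.27 = 317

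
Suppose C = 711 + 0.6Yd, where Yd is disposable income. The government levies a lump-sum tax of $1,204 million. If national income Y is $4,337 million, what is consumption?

Yd = Y − T = 4337 − 1204 = 3133
C = 711 + 0.6(3133) = 711 + 1879.8 = 2590.8

C = 2590.8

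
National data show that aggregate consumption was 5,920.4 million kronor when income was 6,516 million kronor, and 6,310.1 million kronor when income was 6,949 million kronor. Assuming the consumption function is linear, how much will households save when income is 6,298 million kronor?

MPC = (6310.1 − 5920.4)/(6949 − 6516) = 389.7/433 = 0.9
a = 5920.4 − 0.9(6516) = 5920.4 − 5864.4 = 56
C = 56 + 0.9(6298) = 5724.2
S = 6298 − 5724.2 = 573.8

S = 573.8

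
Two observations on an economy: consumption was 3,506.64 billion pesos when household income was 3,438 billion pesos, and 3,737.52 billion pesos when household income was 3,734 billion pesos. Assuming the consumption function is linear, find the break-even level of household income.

MPC = (3737.52 − 3506.64)/(3734 − 3438) = 230.88/296 = 0.78
a = 3506.64 − 0.78(3438) = 3506.64 − 2681.64 = 825
Break-even: Y = a/(1−MPC) = 825/0.22 = 3750

Y = 3750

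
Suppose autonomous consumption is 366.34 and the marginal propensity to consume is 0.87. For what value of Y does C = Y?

At break-even, C = Y: 366.34 + 0.87Y = Y
0.13Y = 366.34, so Y = 366.34/0.13 = 2818

Y = 2818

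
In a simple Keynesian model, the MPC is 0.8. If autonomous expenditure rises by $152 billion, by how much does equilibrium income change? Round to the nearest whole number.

The multiplier is 1/(1 − MPC) = 1/0.2.
ΔY = 152/0.2 = 760.00 ≈ 760

ΔY ≈ 760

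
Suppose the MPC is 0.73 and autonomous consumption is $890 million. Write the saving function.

S = Y − C = Y − (890 + 0.73Y) = -890 + (1 − 0.73)Y

S = -890 + 0.27Y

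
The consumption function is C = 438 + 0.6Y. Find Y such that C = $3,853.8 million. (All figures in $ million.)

438 + 0.6Y = 3853.8
0.6Y = 3415.8, so Y = 3415.8/0.6 = 5693

Y = 5693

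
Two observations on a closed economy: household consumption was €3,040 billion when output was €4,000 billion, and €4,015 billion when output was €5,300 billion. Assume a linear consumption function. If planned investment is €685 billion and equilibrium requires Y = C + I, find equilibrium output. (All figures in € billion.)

MPC = (4015 − 3040)/(5300 − 4000) = 975/1300 = 0.75
a = 3040 − 0.75(4000) = 40
Equilibrium: Y = 40 + 0.75Y + 685
0.25Y = 725, so Y = 725/0.25 = 2900

Y = 2900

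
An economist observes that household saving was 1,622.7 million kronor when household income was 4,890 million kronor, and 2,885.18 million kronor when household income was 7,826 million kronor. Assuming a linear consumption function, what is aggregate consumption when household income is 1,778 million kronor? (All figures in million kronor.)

MPS = ΔS/ΔY = (2885.18 − 1622.7)/(7826 − 4890) = 1262.48/2936 = 0.43
MPC = 1 − MPS = 0.57
Autonomous saving = 1622.7 − 0.43(4890) = -480, so a = 480
C = 480 + 0.57(1778) = 480 + 1013.46 = 1493.46

C = 1493.46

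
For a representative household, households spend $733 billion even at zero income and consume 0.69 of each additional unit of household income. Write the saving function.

S = Y − C = Y − (733 + 0.69Y) = -733 + (1 − 0.69)Y

S = -733 + 0.31Y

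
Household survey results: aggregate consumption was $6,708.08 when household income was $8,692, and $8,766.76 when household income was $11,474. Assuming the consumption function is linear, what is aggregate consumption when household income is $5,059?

C = 4019.66

MPC = (8766.76 − 6708.08)/(11474 − 8692) = 2058.68/2782 = 0.74
a = 6708.08 − 0.74(8692) = 6708.08 − 6432.08 = 276
C = 276 + 0.74(5059) = 276 + 3743.66 = 4019.66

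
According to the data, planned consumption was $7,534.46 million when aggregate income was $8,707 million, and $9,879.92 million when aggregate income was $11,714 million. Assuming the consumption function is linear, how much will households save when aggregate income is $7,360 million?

MPC = (9879.92 − 7534.46)/(11714 − 8707) = 2345.46/3007 = 0.78
a = 7534.46 − 0.78(8707) = 7534.46 − 6791.46 = 743
C = 743 + 0.78(7360) = 6483.8
S = 7360 − 6483.8 = 876.2

S = 876.2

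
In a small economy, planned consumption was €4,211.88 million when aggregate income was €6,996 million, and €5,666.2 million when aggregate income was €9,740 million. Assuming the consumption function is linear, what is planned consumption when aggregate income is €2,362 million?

C = 1755.86

MPC = (5666.2 − 4211.88)/(9740 − 6996) = 1454.32/2744 = 0.53
a = 4211.88 − 0.53(6996) = 4211.88 − 3707.88 = 504
C = 504 + 0.53(2362) = 504 + 1251.86 = 1755.86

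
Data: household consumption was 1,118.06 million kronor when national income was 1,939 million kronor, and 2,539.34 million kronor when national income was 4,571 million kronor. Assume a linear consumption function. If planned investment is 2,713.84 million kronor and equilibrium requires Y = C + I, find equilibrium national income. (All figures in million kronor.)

Y = 6054

MPC = (2539.34 − 1118.06)/(4571 − 1939) = 1421.28/2632 = 0.54
a = 1118.06 − 0.54(1939) = 71
Equilibrium: Y = 71 + 0.54Y + 2713.84
0.46Y = 2784.84, so Y = 2784.84/0.46 = 6054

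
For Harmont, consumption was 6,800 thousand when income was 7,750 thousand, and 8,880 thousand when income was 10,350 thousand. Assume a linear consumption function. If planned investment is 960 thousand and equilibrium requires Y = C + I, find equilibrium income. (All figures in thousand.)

Y = 7800

MPC = (8880 − 6800)/(10350 − 7750) = 2080/2600 = 0.8
a = 6800 − 0.8(7750) = 600
Equilibrium: Y = 600 + 0.8Y + 960
0.2Y = 1560, so Y = 1560/0.2 = 7800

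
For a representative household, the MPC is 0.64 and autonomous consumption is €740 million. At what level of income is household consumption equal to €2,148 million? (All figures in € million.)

Y = 2200

740 + 0.64Y = 2148
0.64Y = 1408, so Y = 1408/0.64 = 2200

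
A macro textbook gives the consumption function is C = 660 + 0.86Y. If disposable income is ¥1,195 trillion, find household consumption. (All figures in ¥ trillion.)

C = 1687.7

C = 660 + 0.86(1195) = 660 + 1027.7 = 1687.7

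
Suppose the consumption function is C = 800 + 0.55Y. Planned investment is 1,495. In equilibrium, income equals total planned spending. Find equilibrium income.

Y = C + I = 800 + 0.55Y + 1495
Y − 0.55Y = 2295
0.45Y = 2295, so Y = 2295/0.45 = 5100

Y = 5100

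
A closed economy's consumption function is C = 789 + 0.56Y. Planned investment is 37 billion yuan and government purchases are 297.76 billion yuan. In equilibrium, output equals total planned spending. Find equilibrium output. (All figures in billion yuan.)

Y = C + I + G = 789 + 0.56Y + 37 + 297.76
Y − 0.56Y = 1123.76
0.44Y = 1123.76, so Y = 1123.76/0.44 = 2554

Y = 2554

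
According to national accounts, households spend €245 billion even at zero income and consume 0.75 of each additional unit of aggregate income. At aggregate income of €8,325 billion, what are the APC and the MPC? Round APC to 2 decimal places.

MPC = 0.75 (the slope of the consumption function)
C = 245 + 0.75(8325) = 6488.75, so APC = 6488.75/8325 = 0.78

APC = 0.78; MPC = 0.75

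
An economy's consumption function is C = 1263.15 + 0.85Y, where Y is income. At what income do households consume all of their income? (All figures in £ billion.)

At break-even, C = Y: 1263.15 + 0.85Y = Y
0.15Y = 1263.15, so Y = 1263.15/0.15 = 8421

Y = 8421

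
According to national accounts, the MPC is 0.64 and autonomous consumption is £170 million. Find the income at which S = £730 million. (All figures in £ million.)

Y = 2500

S = Y − C = -170 + 0.36Y
-170 + 0.36Y = 730, so 0.36Y = 900 and Y = 2500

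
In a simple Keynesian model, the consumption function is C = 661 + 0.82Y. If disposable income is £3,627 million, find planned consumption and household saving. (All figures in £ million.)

C = 3635.14; S = -8.14

C = 661 + 0.82(3627) = 661 + 2974.14 = 3635.14
S = Y − C = 3627 − 3635.14 = -8.14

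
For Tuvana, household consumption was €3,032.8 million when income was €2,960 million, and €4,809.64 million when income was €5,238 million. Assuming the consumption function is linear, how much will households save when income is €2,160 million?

MPC = (4809.64 − 3032.8)/(5238 − 2960) = 1776.84/2278 = 0.78
a = 3032.8 − 0.78(2960) = 3032.8 − 2308.8 = 724
C = 724 + 0.78(2160) = 2408.8
S = 2160 − 2408.8 = -248.8

S = -248.8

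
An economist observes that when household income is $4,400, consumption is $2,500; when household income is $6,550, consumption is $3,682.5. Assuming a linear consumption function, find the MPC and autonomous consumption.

MPC = ΔC/ΔY = (3682.5 − 2500)/(6550 − 4400) = 1182.5/2150 = 0.55
a = C − MPC·Y = 2500 − 0.55(4400) = 2500 − 2420 = 80

MPC = 0.55; a = 80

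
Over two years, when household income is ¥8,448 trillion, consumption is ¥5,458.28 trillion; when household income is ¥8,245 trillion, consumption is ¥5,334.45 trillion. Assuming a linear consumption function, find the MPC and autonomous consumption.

MPC = ΔC/ΔY = (5458.28 − 5334.45)/(8448 − 8245) = 123.83/203 = 0.61
a = C − MPC·Y = 5334.45 − 0.61(8245) = 5334.45 − 5029.45 = 305

MPC = 0.61; a = 305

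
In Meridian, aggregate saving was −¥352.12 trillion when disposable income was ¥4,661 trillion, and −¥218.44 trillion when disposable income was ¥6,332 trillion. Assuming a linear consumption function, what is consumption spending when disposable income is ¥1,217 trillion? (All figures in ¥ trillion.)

MPS = ΔS/ΔY = (-218.44 − (-352.12))/(6332 − 4661) = 133.68/1671 = 0.08
MPC = 1 − MPS = 0.92
Autonomous saving = -352.12 − 0.08(4661) = -725, so a = 725
C = 725 + 0.92(1217) = 725 + 1119.64 = 1844.64

C = 1844.64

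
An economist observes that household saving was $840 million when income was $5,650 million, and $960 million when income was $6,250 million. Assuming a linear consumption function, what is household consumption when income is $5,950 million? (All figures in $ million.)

MPS = ΔS/ΔY = (960 − 840)/(6250 − 5650) = 120/600 = 0.2
MPC = 1 − MPS = 0.8
Autonomous saving = 840 − 0.2(5650) = -290, so a = 290
C = 290 + 0.8(5950) = 290 + 4760 = 5050

C = 5050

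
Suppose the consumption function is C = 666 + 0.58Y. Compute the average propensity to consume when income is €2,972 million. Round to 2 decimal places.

C = 666 + 0.58(2972) = 2389.76
APC = C/Y = 2389.76/2972 = 0.80

APC = 0.80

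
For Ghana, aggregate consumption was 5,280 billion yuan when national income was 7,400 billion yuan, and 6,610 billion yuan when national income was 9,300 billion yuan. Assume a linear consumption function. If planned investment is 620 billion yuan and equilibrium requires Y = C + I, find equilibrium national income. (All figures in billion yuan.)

MPC = (6610 − 5280)/(9300 − 7400) = 1330/1900 = 0.7
a = 5280 − 0.7(7400) = 100
Equilibrium: Y = 100 + 0.7Y + 620
0.3Y = 720, so Y = 720/0.3 = 2400

Y = 2400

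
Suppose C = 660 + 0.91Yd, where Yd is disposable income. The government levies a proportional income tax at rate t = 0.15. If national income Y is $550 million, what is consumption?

Yd = (1 − 0.15)(550) = 0.85(550) = 467.5
C = 660 + 0.91(467.5) = 660 + 425.425 = 1085.425

C = 1085.425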